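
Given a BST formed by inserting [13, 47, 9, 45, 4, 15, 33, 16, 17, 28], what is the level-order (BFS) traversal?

Tree insertion order: [13, 47, 9, 45, 4, 15, 33, 16, 17, 28]
Tree (level-order array): [13, 9, 47, 4, None, 45, None, None, None, 15, None, None, 33, 16, None, None, 17, None, 28]
BFS from the root, enqueuing left then right child of each popped node:
  queue [13] -> pop 13, enqueue [9, 47], visited so far: [13]
  queue [9, 47] -> pop 9, enqueue [4], visited so far: [13, 9]
  queue [47, 4] -> pop 47, enqueue [45], visited so far: [13, 9, 47]
  queue [4, 45] -> pop 4, enqueue [none], visited so far: [13, 9, 47, 4]
  queue [45] -> pop 45, enqueue [15], visited so far: [13, 9, 47, 4, 45]
  queue [15] -> pop 15, enqueue [33], visited so far: [13, 9, 47, 4, 45, 15]
  queue [33] -> pop 33, enqueue [16], visited so far: [13, 9, 47, 4, 45, 15, 33]
  queue [16] -> pop 16, enqueue [17], visited so far: [13, 9, 47, 4, 45, 15, 33, 16]
  queue [17] -> pop 17, enqueue [28], visited so far: [13, 9, 47, 4, 45, 15, 33, 16, 17]
  queue [28] -> pop 28, enqueue [none], visited so far: [13, 9, 47, 4, 45, 15, 33, 16, 17, 28]
Result: [13, 9, 47, 4, 45, 15, 33, 16, 17, 28]


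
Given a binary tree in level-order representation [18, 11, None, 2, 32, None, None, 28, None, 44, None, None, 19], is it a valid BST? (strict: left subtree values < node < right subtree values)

Level-order array: [18, 11, None, 2, 32, None, None, 28, None, 44, None, None, 19]
Validate using subtree bounds (lo, hi): at each node, require lo < value < hi,
then recurse left with hi=value and right with lo=value.
Preorder trace (stopping at first violation):
  at node 18 with bounds (-inf, +inf): OK
  at node 11 with bounds (-inf, 18): OK
  at node 2 with bounds (-inf, 11): OK
  at node 32 with bounds (11, 18): VIOLATION
Node 32 violates its bound: not (11 < 32 < 18).
Result: Not a valid BST


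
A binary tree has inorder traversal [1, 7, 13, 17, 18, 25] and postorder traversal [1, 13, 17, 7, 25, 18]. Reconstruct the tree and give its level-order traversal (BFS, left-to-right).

Inorder:   [1, 7, 13, 17, 18, 25]
Postorder: [1, 13, 17, 7, 25, 18]
Algorithm: postorder visits root last, so walk postorder right-to-left;
each value is the root of the current inorder slice — split it at that
value, recurse on the right subtree first, then the left.
Recursive splits:
  root=18; inorder splits into left=[1, 7, 13, 17], right=[25]
  root=25; inorder splits into left=[], right=[]
  root=7; inorder splits into left=[1], right=[13, 17]
  root=17; inorder splits into left=[13], right=[]
  root=13; inorder splits into left=[], right=[]
  root=1; inorder splits into left=[], right=[]
Reconstructed level-order: [18, 7, 25, 1, 17, 13]


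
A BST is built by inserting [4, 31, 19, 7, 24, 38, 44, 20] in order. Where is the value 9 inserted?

Starting tree (level order): [4, None, 31, 19, 38, 7, 24, None, 44, None, None, 20]
Insertion path: 4 -> 31 -> 19 -> 7
Result: insert 9 as right child of 7
Final tree (level order): [4, None, 31, 19, 38, 7, 24, None, 44, None, 9, 20]


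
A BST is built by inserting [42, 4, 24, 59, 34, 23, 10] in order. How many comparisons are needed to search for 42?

Search path for 42: 42
Found: True
Comparisons: 1


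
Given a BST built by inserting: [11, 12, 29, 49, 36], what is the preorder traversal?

Tree insertion order: [11, 12, 29, 49, 36]
Tree (level-order array): [11, None, 12, None, 29, None, 49, 36]
Preorder traversal: [11, 12, 29, 49, 36]


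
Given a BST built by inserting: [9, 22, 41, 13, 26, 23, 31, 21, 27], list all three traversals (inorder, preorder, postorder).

Tree insertion order: [9, 22, 41, 13, 26, 23, 31, 21, 27]
Tree (level-order array): [9, None, 22, 13, 41, None, 21, 26, None, None, None, 23, 31, None, None, 27]
Inorder (L, root, R): [9, 13, 21, 22, 23, 26, 27, 31, 41]
Preorder (root, L, R): [9, 22, 13, 21, 41, 26, 23, 31, 27]
Postorder (L, R, root): [21, 13, 23, 27, 31, 26, 41, 22, 9]


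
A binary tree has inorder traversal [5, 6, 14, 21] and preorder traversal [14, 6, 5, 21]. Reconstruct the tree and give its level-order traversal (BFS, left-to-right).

Inorder:  [5, 6, 14, 21]
Preorder: [14, 6, 5, 21]
Algorithm: preorder visits root first, so consume preorder in order;
for each root, split the current inorder slice at that value into
left-subtree inorder and right-subtree inorder, then recurse.
Recursive splits:
  root=14; inorder splits into left=[5, 6], right=[21]
  root=6; inorder splits into left=[5], right=[]
  root=5; inorder splits into left=[], right=[]
  root=21; inorder splits into left=[], right=[]
Reconstructed level-order: [14, 6, 21, 5]


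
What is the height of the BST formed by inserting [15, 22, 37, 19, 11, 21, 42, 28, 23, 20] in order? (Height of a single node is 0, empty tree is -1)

Insertion order: [15, 22, 37, 19, 11, 21, 42, 28, 23, 20]
Tree (level-order array): [15, 11, 22, None, None, 19, 37, None, 21, 28, 42, 20, None, 23]
Compute height bottom-up (empty subtree = -1):
  height(11) = 1 + max(-1, -1) = 0
  height(20) = 1 + max(-1, -1) = 0
  height(21) = 1 + max(0, -1) = 1
  height(19) = 1 + max(-1, 1) = 2
  height(23) = 1 + max(-1, -1) = 0
  height(28) = 1 + max(0, -1) = 1
  height(42) = 1 + max(-1, -1) = 0
  height(37) = 1 + max(1, 0) = 2
  height(22) = 1 + max(2, 2) = 3
  height(15) = 1 + max(0, 3) = 4
Height = 4


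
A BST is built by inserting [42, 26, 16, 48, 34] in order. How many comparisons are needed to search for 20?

Search path for 20: 42 -> 26 -> 16
Found: False
Comparisons: 3


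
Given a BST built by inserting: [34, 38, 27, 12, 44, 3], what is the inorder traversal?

Tree insertion order: [34, 38, 27, 12, 44, 3]
Tree (level-order array): [34, 27, 38, 12, None, None, 44, 3]
Inorder traversal: [3, 12, 27, 34, 38, 44]


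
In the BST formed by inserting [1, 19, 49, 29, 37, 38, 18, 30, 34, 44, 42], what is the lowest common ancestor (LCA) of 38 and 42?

Tree insertion order: [1, 19, 49, 29, 37, 38, 18, 30, 34, 44, 42]
Tree (level-order array): [1, None, 19, 18, 49, None, None, 29, None, None, 37, 30, 38, None, 34, None, 44, None, None, 42]
In a BST, the LCA of p=38, q=42 is the first node v on the
root-to-leaf path with p <= v <= q (go left if both < v, right if both > v).
Walk from root:
  at 1: both 38 and 42 > 1, go right
  at 19: both 38 and 42 > 19, go right
  at 49: both 38 and 42 < 49, go left
  at 29: both 38 and 42 > 29, go right
  at 37: both 38 and 42 > 37, go right
  at 38: 38 <= 38 <= 42, this is the LCA
LCA = 38


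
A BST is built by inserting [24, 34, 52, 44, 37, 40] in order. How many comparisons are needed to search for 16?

Search path for 16: 24
Found: False
Comparisons: 1


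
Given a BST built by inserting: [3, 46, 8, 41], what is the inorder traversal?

Tree insertion order: [3, 46, 8, 41]
Tree (level-order array): [3, None, 46, 8, None, None, 41]
Inorder traversal: [3, 8, 41, 46]


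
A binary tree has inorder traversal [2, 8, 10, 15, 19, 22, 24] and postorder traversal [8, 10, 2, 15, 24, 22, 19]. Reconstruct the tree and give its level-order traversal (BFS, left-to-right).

Inorder:   [2, 8, 10, 15, 19, 22, 24]
Postorder: [8, 10, 2, 15, 24, 22, 19]
Algorithm: postorder visits root last, so walk postorder right-to-left;
each value is the root of the current inorder slice — split it at that
value, recurse on the right subtree first, then the left.
Recursive splits:
  root=19; inorder splits into left=[2, 8, 10, 15], right=[22, 24]
  root=22; inorder splits into left=[], right=[24]
  root=24; inorder splits into left=[], right=[]
  root=15; inorder splits into left=[2, 8, 10], right=[]
  root=2; inorder splits into left=[], right=[8, 10]
  root=10; inorder splits into left=[8], right=[]
  root=8; inorder splits into left=[], right=[]
Reconstructed level-order: [19, 15, 22, 2, 24, 10, 8]


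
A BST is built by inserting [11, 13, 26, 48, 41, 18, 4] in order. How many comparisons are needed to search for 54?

Search path for 54: 11 -> 13 -> 26 -> 48
Found: False
Comparisons: 4


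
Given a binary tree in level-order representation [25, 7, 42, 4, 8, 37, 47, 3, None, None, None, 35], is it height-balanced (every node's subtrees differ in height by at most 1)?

Tree (level-order array): [25, 7, 42, 4, 8, 37, 47, 3, None, None, None, 35]
Definition: a tree is height-balanced if, at every node, |h(left) - h(right)| <= 1 (empty subtree has height -1).
Bottom-up per-node check:
  node 3: h_left=-1, h_right=-1, diff=0 [OK], height=0
  node 4: h_left=0, h_right=-1, diff=1 [OK], height=1
  node 8: h_left=-1, h_right=-1, diff=0 [OK], height=0
  node 7: h_left=1, h_right=0, diff=1 [OK], height=2
  node 35: h_left=-1, h_right=-1, diff=0 [OK], height=0
  node 37: h_left=0, h_right=-1, diff=1 [OK], height=1
  node 47: h_left=-1, h_right=-1, diff=0 [OK], height=0
  node 42: h_left=1, h_right=0, diff=1 [OK], height=2
  node 25: h_left=2, h_right=2, diff=0 [OK], height=3
All nodes satisfy the balance condition.
Result: Balanced


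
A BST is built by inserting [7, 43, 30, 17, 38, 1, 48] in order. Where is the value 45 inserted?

Starting tree (level order): [7, 1, 43, None, None, 30, 48, 17, 38]
Insertion path: 7 -> 43 -> 48
Result: insert 45 as left child of 48
Final tree (level order): [7, 1, 43, None, None, 30, 48, 17, 38, 45]


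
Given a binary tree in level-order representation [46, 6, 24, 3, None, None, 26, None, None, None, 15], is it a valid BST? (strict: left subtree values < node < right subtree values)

Level-order array: [46, 6, 24, 3, None, None, 26, None, None, None, 15]
Validate using subtree bounds (lo, hi): at each node, require lo < value < hi,
then recurse left with hi=value and right with lo=value.
Preorder trace (stopping at first violation):
  at node 46 with bounds (-inf, +inf): OK
  at node 6 with bounds (-inf, 46): OK
  at node 3 with bounds (-inf, 6): OK
  at node 24 with bounds (46, +inf): VIOLATION
Node 24 violates its bound: not (46 < 24 < +inf).
Result: Not a valid BST


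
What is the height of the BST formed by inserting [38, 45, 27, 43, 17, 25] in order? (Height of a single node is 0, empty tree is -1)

Insertion order: [38, 45, 27, 43, 17, 25]
Tree (level-order array): [38, 27, 45, 17, None, 43, None, None, 25]
Compute height bottom-up (empty subtree = -1):
  height(25) = 1 + max(-1, -1) = 0
  height(17) = 1 + max(-1, 0) = 1
  height(27) = 1 + max(1, -1) = 2
  height(43) = 1 + max(-1, -1) = 0
  height(45) = 1 + max(0, -1) = 1
  height(38) = 1 + max(2, 1) = 3
Height = 3


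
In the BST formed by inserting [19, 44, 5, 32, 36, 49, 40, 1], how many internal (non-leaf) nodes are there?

Tree built from: [19, 44, 5, 32, 36, 49, 40, 1]
Tree (level-order array): [19, 5, 44, 1, None, 32, 49, None, None, None, 36, None, None, None, 40]
Rule: An internal node has at least one child.
Per-node child counts:
  node 19: 2 child(ren)
  node 5: 1 child(ren)
  node 1: 0 child(ren)
  node 44: 2 child(ren)
  node 32: 1 child(ren)
  node 36: 1 child(ren)
  node 40: 0 child(ren)
  node 49: 0 child(ren)
Matching nodes: [19, 5, 44, 32, 36]
Count of internal (non-leaf) nodes: 5


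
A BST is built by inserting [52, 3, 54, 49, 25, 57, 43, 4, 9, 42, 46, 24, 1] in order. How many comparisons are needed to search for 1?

Search path for 1: 52 -> 3 -> 1
Found: True
Comparisons: 3


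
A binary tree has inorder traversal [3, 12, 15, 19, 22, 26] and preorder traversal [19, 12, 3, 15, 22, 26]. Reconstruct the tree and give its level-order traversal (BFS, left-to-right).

Inorder:  [3, 12, 15, 19, 22, 26]
Preorder: [19, 12, 3, 15, 22, 26]
Algorithm: preorder visits root first, so consume preorder in order;
for each root, split the current inorder slice at that value into
left-subtree inorder and right-subtree inorder, then recurse.
Recursive splits:
  root=19; inorder splits into left=[3, 12, 15], right=[22, 26]
  root=12; inorder splits into left=[3], right=[15]
  root=3; inorder splits into left=[], right=[]
  root=15; inorder splits into left=[], right=[]
  root=22; inorder splits into left=[], right=[26]
  root=26; inorder splits into left=[], right=[]
Reconstructed level-order: [19, 12, 22, 3, 15, 26]


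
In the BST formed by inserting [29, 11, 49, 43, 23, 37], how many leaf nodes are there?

Tree built from: [29, 11, 49, 43, 23, 37]
Tree (level-order array): [29, 11, 49, None, 23, 43, None, None, None, 37]
Rule: A leaf has 0 children.
Per-node child counts:
  node 29: 2 child(ren)
  node 11: 1 child(ren)
  node 23: 0 child(ren)
  node 49: 1 child(ren)
  node 43: 1 child(ren)
  node 37: 0 child(ren)
Matching nodes: [23, 37]
Count of leaf nodes: 2


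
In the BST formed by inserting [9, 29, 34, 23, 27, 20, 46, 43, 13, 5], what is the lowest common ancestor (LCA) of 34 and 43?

Tree insertion order: [9, 29, 34, 23, 27, 20, 46, 43, 13, 5]
Tree (level-order array): [9, 5, 29, None, None, 23, 34, 20, 27, None, 46, 13, None, None, None, 43]
In a BST, the LCA of p=34, q=43 is the first node v on the
root-to-leaf path with p <= v <= q (go left if both < v, right if both > v).
Walk from root:
  at 9: both 34 and 43 > 9, go right
  at 29: both 34 and 43 > 29, go right
  at 34: 34 <= 34 <= 43, this is the LCA
LCA = 34


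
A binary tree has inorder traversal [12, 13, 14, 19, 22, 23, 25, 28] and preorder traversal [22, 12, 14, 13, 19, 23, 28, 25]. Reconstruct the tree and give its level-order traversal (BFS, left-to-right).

Inorder:  [12, 13, 14, 19, 22, 23, 25, 28]
Preorder: [22, 12, 14, 13, 19, 23, 28, 25]
Algorithm: preorder visits root first, so consume preorder in order;
for each root, split the current inorder slice at that value into
left-subtree inorder and right-subtree inorder, then recurse.
Recursive splits:
  root=22; inorder splits into left=[12, 13, 14, 19], right=[23, 25, 28]
  root=12; inorder splits into left=[], right=[13, 14, 19]
  root=14; inorder splits into left=[13], right=[19]
  root=13; inorder splits into left=[], right=[]
  root=19; inorder splits into left=[], right=[]
  root=23; inorder splits into left=[], right=[25, 28]
  root=28; inorder splits into left=[25], right=[]
  root=25; inorder splits into left=[], right=[]
Reconstructed level-order: [22, 12, 23, 14, 28, 13, 19, 25]


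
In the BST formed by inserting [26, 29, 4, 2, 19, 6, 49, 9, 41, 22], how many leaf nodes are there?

Tree built from: [26, 29, 4, 2, 19, 6, 49, 9, 41, 22]
Tree (level-order array): [26, 4, 29, 2, 19, None, 49, None, None, 6, 22, 41, None, None, 9]
Rule: A leaf has 0 children.
Per-node child counts:
  node 26: 2 child(ren)
  node 4: 2 child(ren)
  node 2: 0 child(ren)
  node 19: 2 child(ren)
  node 6: 1 child(ren)
  node 9: 0 child(ren)
  node 22: 0 child(ren)
  node 29: 1 child(ren)
  node 49: 1 child(ren)
  node 41: 0 child(ren)
Matching nodes: [2, 9, 22, 41]
Count of leaf nodes: 4


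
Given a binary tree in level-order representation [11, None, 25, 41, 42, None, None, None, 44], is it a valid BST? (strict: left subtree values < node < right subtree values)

Level-order array: [11, None, 25, 41, 42, None, None, None, 44]
Validate using subtree bounds (lo, hi): at each node, require lo < value < hi,
then recurse left with hi=value and right with lo=value.
Preorder trace (stopping at first violation):
  at node 11 with bounds (-inf, +inf): OK
  at node 25 with bounds (11, +inf): OK
  at node 41 with bounds (11, 25): VIOLATION
Node 41 violates its bound: not (11 < 41 < 25).
Result: Not a valid BST


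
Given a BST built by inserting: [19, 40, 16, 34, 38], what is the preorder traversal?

Tree insertion order: [19, 40, 16, 34, 38]
Tree (level-order array): [19, 16, 40, None, None, 34, None, None, 38]
Preorder traversal: [19, 16, 40, 34, 38]


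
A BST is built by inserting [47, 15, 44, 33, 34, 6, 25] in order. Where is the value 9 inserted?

Starting tree (level order): [47, 15, None, 6, 44, None, None, 33, None, 25, 34]
Insertion path: 47 -> 15 -> 6
Result: insert 9 as right child of 6
Final tree (level order): [47, 15, None, 6, 44, None, 9, 33, None, None, None, 25, 34]


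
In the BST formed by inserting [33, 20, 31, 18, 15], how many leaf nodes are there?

Tree built from: [33, 20, 31, 18, 15]
Tree (level-order array): [33, 20, None, 18, 31, 15]
Rule: A leaf has 0 children.
Per-node child counts:
  node 33: 1 child(ren)
  node 20: 2 child(ren)
  node 18: 1 child(ren)
  node 15: 0 child(ren)
  node 31: 0 child(ren)
Matching nodes: [15, 31]
Count of leaf nodes: 2


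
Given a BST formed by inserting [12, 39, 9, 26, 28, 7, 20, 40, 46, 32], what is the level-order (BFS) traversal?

Tree insertion order: [12, 39, 9, 26, 28, 7, 20, 40, 46, 32]
Tree (level-order array): [12, 9, 39, 7, None, 26, 40, None, None, 20, 28, None, 46, None, None, None, 32]
BFS from the root, enqueuing left then right child of each popped node:
  queue [12] -> pop 12, enqueue [9, 39], visited so far: [12]
  queue [9, 39] -> pop 9, enqueue [7], visited so far: [12, 9]
  queue [39, 7] -> pop 39, enqueue [26, 40], visited so far: [12, 9, 39]
  queue [7, 26, 40] -> pop 7, enqueue [none], visited so far: [12, 9, 39, 7]
  queue [26, 40] -> pop 26, enqueue [20, 28], visited so far: [12, 9, 39, 7, 26]
  queue [40, 20, 28] -> pop 40, enqueue [46], visited so far: [12, 9, 39, 7, 26, 40]
  queue [20, 28, 46] -> pop 20, enqueue [none], visited so far: [12, 9, 39, 7, 26, 40, 20]
  queue [28, 46] -> pop 28, enqueue [32], visited so far: [12, 9, 39, 7, 26, 40, 20, 28]
  queue [46, 32] -> pop 46, enqueue [none], visited so far: [12, 9, 39, 7, 26, 40, 20, 28, 46]
  queue [32] -> pop 32, enqueue [none], visited so far: [12, 9, 39, 7, 26, 40, 20, 28, 46, 32]
Result: [12, 9, 39, 7, 26, 40, 20, 28, 46, 32]


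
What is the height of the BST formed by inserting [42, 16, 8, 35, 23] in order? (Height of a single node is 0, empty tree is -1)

Insertion order: [42, 16, 8, 35, 23]
Tree (level-order array): [42, 16, None, 8, 35, None, None, 23]
Compute height bottom-up (empty subtree = -1):
  height(8) = 1 + max(-1, -1) = 0
  height(23) = 1 + max(-1, -1) = 0
  height(35) = 1 + max(0, -1) = 1
  height(16) = 1 + max(0, 1) = 2
  height(42) = 1 + max(2, -1) = 3
Height = 3


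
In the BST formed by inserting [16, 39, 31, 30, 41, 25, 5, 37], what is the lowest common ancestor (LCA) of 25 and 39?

Tree insertion order: [16, 39, 31, 30, 41, 25, 5, 37]
Tree (level-order array): [16, 5, 39, None, None, 31, 41, 30, 37, None, None, 25]
In a BST, the LCA of p=25, q=39 is the first node v on the
root-to-leaf path with p <= v <= q (go left if both < v, right if both > v).
Walk from root:
  at 16: both 25 and 39 > 16, go right
  at 39: 25 <= 39 <= 39, this is the LCA
LCA = 39


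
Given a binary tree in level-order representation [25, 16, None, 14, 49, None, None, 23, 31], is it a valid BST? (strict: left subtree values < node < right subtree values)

Level-order array: [25, 16, None, 14, 49, None, None, 23, 31]
Validate using subtree bounds (lo, hi): at each node, require lo < value < hi,
then recurse left with hi=value and right with lo=value.
Preorder trace (stopping at first violation):
  at node 25 with bounds (-inf, +inf): OK
  at node 16 with bounds (-inf, 25): OK
  at node 14 with bounds (-inf, 16): OK
  at node 49 with bounds (16, 25): VIOLATION
Node 49 violates its bound: not (16 < 49 < 25).
Result: Not a valid BST


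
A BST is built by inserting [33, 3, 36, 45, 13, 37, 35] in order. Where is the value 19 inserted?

Starting tree (level order): [33, 3, 36, None, 13, 35, 45, None, None, None, None, 37]
Insertion path: 33 -> 3 -> 13
Result: insert 19 as right child of 13
Final tree (level order): [33, 3, 36, None, 13, 35, 45, None, 19, None, None, 37]


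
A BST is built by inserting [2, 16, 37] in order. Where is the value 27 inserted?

Starting tree (level order): [2, None, 16, None, 37]
Insertion path: 2 -> 16 -> 37
Result: insert 27 as left child of 37
Final tree (level order): [2, None, 16, None, 37, 27]


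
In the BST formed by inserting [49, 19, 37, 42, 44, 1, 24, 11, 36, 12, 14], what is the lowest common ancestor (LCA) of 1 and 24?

Tree insertion order: [49, 19, 37, 42, 44, 1, 24, 11, 36, 12, 14]
Tree (level-order array): [49, 19, None, 1, 37, None, 11, 24, 42, None, 12, None, 36, None, 44, None, 14]
In a BST, the LCA of p=1, q=24 is the first node v on the
root-to-leaf path with p <= v <= q (go left if both < v, right if both > v).
Walk from root:
  at 49: both 1 and 24 < 49, go left
  at 19: 1 <= 19 <= 24, this is the LCA
LCA = 19


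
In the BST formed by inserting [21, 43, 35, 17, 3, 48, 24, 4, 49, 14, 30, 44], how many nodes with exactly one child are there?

Tree built from: [21, 43, 35, 17, 3, 48, 24, 4, 49, 14, 30, 44]
Tree (level-order array): [21, 17, 43, 3, None, 35, 48, None, 4, 24, None, 44, 49, None, 14, None, 30]
Rule: These are nodes with exactly 1 non-null child.
Per-node child counts:
  node 21: 2 child(ren)
  node 17: 1 child(ren)
  node 3: 1 child(ren)
  node 4: 1 child(ren)
  node 14: 0 child(ren)
  node 43: 2 child(ren)
  node 35: 1 child(ren)
  node 24: 1 child(ren)
  node 30: 0 child(ren)
  node 48: 2 child(ren)
  node 44: 0 child(ren)
  node 49: 0 child(ren)
Matching nodes: [17, 3, 4, 35, 24]
Count of nodes with exactly one child: 5


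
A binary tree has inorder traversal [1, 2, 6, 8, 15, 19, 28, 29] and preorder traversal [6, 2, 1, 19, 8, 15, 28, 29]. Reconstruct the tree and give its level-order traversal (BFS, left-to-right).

Inorder:  [1, 2, 6, 8, 15, 19, 28, 29]
Preorder: [6, 2, 1, 19, 8, 15, 28, 29]
Algorithm: preorder visits root first, so consume preorder in order;
for each root, split the current inorder slice at that value into
left-subtree inorder and right-subtree inorder, then recurse.
Recursive splits:
  root=6; inorder splits into left=[1, 2], right=[8, 15, 19, 28, 29]
  root=2; inorder splits into left=[1], right=[]
  root=1; inorder splits into left=[], right=[]
  root=19; inorder splits into left=[8, 15], right=[28, 29]
  root=8; inorder splits into left=[], right=[15]
  root=15; inorder splits into left=[], right=[]
  root=28; inorder splits into left=[], right=[29]
  root=29; inorder splits into left=[], right=[]
Reconstructed level-order: [6, 2, 19, 1, 8, 28, 15, 29]


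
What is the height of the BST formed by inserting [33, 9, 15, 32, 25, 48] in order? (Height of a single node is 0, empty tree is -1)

Insertion order: [33, 9, 15, 32, 25, 48]
Tree (level-order array): [33, 9, 48, None, 15, None, None, None, 32, 25]
Compute height bottom-up (empty subtree = -1):
  height(25) = 1 + max(-1, -1) = 0
  height(32) = 1 + max(0, -1) = 1
  height(15) = 1 + max(-1, 1) = 2
  height(9) = 1 + max(-1, 2) = 3
  height(48) = 1 + max(-1, -1) = 0
  height(33) = 1 + max(3, 0) = 4
Height = 4


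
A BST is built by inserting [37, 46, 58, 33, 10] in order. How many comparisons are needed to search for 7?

Search path for 7: 37 -> 33 -> 10
Found: False
Comparisons: 3


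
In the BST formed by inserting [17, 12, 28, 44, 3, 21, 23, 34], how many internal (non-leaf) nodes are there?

Tree built from: [17, 12, 28, 44, 3, 21, 23, 34]
Tree (level-order array): [17, 12, 28, 3, None, 21, 44, None, None, None, 23, 34]
Rule: An internal node has at least one child.
Per-node child counts:
  node 17: 2 child(ren)
  node 12: 1 child(ren)
  node 3: 0 child(ren)
  node 28: 2 child(ren)
  node 21: 1 child(ren)
  node 23: 0 child(ren)
  node 44: 1 child(ren)
  node 34: 0 child(ren)
Matching nodes: [17, 12, 28, 21, 44]
Count of internal (non-leaf) nodes: 5


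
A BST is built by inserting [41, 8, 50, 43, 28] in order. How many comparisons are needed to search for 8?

Search path for 8: 41 -> 8
Found: True
Comparisons: 2


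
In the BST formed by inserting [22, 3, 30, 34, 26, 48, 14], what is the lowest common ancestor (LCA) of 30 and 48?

Tree insertion order: [22, 3, 30, 34, 26, 48, 14]
Tree (level-order array): [22, 3, 30, None, 14, 26, 34, None, None, None, None, None, 48]
In a BST, the LCA of p=30, q=48 is the first node v on the
root-to-leaf path with p <= v <= q (go left if both < v, right if both > v).
Walk from root:
  at 22: both 30 and 48 > 22, go right
  at 30: 30 <= 30 <= 48, this is the LCA
LCA = 30


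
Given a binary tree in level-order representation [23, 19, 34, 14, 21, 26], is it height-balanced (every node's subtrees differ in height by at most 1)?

Tree (level-order array): [23, 19, 34, 14, 21, 26]
Definition: a tree is height-balanced if, at every node, |h(left) - h(right)| <= 1 (empty subtree has height -1).
Bottom-up per-node check:
  node 14: h_left=-1, h_right=-1, diff=0 [OK], height=0
  node 21: h_left=-1, h_right=-1, diff=0 [OK], height=0
  node 19: h_left=0, h_right=0, diff=0 [OK], height=1
  node 26: h_left=-1, h_right=-1, diff=0 [OK], height=0
  node 34: h_left=0, h_right=-1, diff=1 [OK], height=1
  node 23: h_left=1, h_right=1, diff=0 [OK], height=2
All nodes satisfy the balance condition.
Result: Balanced


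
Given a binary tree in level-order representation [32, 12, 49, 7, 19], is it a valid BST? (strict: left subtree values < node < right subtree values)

Level-order array: [32, 12, 49, 7, 19]
Validate using subtree bounds (lo, hi): at each node, require lo < value < hi,
then recurse left with hi=value and right with lo=value.
Preorder trace (stopping at first violation):
  at node 32 with bounds (-inf, +inf): OK
  at node 12 with bounds (-inf, 32): OK
  at node 7 with bounds (-inf, 12): OK
  at node 19 with bounds (12, 32): OK
  at node 49 with bounds (32, +inf): OK
No violation found at any node.
Result: Valid BST


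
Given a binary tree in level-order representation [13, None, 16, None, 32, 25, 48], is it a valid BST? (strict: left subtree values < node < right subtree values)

Level-order array: [13, None, 16, None, 32, 25, 48]
Validate using subtree bounds (lo, hi): at each node, require lo < value < hi,
then recurse left with hi=value and right with lo=value.
Preorder trace (stopping at first violation):
  at node 13 with bounds (-inf, +inf): OK
  at node 16 with bounds (13, +inf): OK
  at node 32 with bounds (16, +inf): OK
  at node 25 with bounds (16, 32): OK
  at node 48 with bounds (32, +inf): OK
No violation found at any node.
Result: Valid BST


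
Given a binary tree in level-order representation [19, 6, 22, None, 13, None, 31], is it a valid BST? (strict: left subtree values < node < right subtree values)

Level-order array: [19, 6, 22, None, 13, None, 31]
Validate using subtree bounds (lo, hi): at each node, require lo < value < hi,
then recurse left with hi=value and right with lo=value.
Preorder trace (stopping at first violation):
  at node 19 with bounds (-inf, +inf): OK
  at node 6 with bounds (-inf, 19): OK
  at node 13 with bounds (6, 19): OK
  at node 22 with bounds (19, +inf): OK
  at node 31 with bounds (22, +inf): OK
No violation found at any node.
Result: Valid BST


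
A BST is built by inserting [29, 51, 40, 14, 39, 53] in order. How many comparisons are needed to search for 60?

Search path for 60: 29 -> 51 -> 53
Found: False
Comparisons: 3


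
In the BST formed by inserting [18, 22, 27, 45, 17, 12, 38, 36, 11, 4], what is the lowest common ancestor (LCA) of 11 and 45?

Tree insertion order: [18, 22, 27, 45, 17, 12, 38, 36, 11, 4]
Tree (level-order array): [18, 17, 22, 12, None, None, 27, 11, None, None, 45, 4, None, 38, None, None, None, 36]
In a BST, the LCA of p=11, q=45 is the first node v on the
root-to-leaf path with p <= v <= q (go left if both < v, right if both > v).
Walk from root:
  at 18: 11 <= 18 <= 45, this is the LCA
LCA = 18


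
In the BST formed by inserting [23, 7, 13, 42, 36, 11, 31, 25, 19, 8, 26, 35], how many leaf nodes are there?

Tree built from: [23, 7, 13, 42, 36, 11, 31, 25, 19, 8, 26, 35]
Tree (level-order array): [23, 7, 42, None, 13, 36, None, 11, 19, 31, None, 8, None, None, None, 25, 35, None, None, None, 26]
Rule: A leaf has 0 children.
Per-node child counts:
  node 23: 2 child(ren)
  node 7: 1 child(ren)
  node 13: 2 child(ren)
  node 11: 1 child(ren)
  node 8: 0 child(ren)
  node 19: 0 child(ren)
  node 42: 1 child(ren)
  node 36: 1 child(ren)
  node 31: 2 child(ren)
  node 25: 1 child(ren)
  node 26: 0 child(ren)
  node 35: 0 child(ren)
Matching nodes: [8, 19, 26, 35]
Count of leaf nodes: 4


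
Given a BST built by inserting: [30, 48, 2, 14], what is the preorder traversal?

Tree insertion order: [30, 48, 2, 14]
Tree (level-order array): [30, 2, 48, None, 14]
Preorder traversal: [30, 2, 14, 48]


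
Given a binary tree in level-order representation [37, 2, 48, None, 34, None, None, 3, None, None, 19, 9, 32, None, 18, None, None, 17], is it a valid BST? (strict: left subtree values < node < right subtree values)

Level-order array: [37, 2, 48, None, 34, None, None, 3, None, None, 19, 9, 32, None, 18, None, None, 17]
Validate using subtree bounds (lo, hi): at each node, require lo < value < hi,
then recurse left with hi=value and right with lo=value.
Preorder trace (stopping at first violation):
  at node 37 with bounds (-inf, +inf): OK
  at node 2 with bounds (-inf, 37): OK
  at node 34 with bounds (2, 37): OK
  at node 3 with bounds (2, 34): OK
  at node 19 with bounds (3, 34): OK
  at node 9 with bounds (3, 19): OK
  at node 18 with bounds (9, 19): OK
  at node 17 with bounds (9, 18): OK
  at node 32 with bounds (19, 34): OK
  at node 48 with bounds (37, +inf): OK
No violation found at any node.
Result: Valid BST


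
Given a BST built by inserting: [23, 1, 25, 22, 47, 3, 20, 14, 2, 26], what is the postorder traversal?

Tree insertion order: [23, 1, 25, 22, 47, 3, 20, 14, 2, 26]
Tree (level-order array): [23, 1, 25, None, 22, None, 47, 3, None, 26, None, 2, 20, None, None, None, None, 14]
Postorder traversal: [2, 14, 20, 3, 22, 1, 26, 47, 25, 23]


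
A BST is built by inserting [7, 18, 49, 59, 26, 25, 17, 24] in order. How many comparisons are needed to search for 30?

Search path for 30: 7 -> 18 -> 49 -> 26
Found: False
Comparisons: 4


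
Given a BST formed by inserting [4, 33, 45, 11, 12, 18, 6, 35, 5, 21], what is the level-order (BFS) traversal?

Tree insertion order: [4, 33, 45, 11, 12, 18, 6, 35, 5, 21]
Tree (level-order array): [4, None, 33, 11, 45, 6, 12, 35, None, 5, None, None, 18, None, None, None, None, None, 21]
BFS from the root, enqueuing left then right child of each popped node:
  queue [4] -> pop 4, enqueue [33], visited so far: [4]
  queue [33] -> pop 33, enqueue [11, 45], visited so far: [4, 33]
  queue [11, 45] -> pop 11, enqueue [6, 12], visited so far: [4, 33, 11]
  queue [45, 6, 12] -> pop 45, enqueue [35], visited so far: [4, 33, 11, 45]
  queue [6, 12, 35] -> pop 6, enqueue [5], visited so far: [4, 33, 11, 45, 6]
  queue [12, 35, 5] -> pop 12, enqueue [18], visited so far: [4, 33, 11, 45, 6, 12]
  queue [35, 5, 18] -> pop 35, enqueue [none], visited so far: [4, 33, 11, 45, 6, 12, 35]
  queue [5, 18] -> pop 5, enqueue [none], visited so far: [4, 33, 11, 45, 6, 12, 35, 5]
  queue [18] -> pop 18, enqueue [21], visited so far: [4, 33, 11, 45, 6, 12, 35, 5, 18]
  queue [21] -> pop 21, enqueue [none], visited so far: [4, 33, 11, 45, 6, 12, 35, 5, 18, 21]
Result: [4, 33, 11, 45, 6, 12, 35, 5, 18, 21]


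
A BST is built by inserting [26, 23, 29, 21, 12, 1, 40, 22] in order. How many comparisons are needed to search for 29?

Search path for 29: 26 -> 29
Found: True
Comparisons: 2


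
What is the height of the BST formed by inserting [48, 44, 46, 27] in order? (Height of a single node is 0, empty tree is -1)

Insertion order: [48, 44, 46, 27]
Tree (level-order array): [48, 44, None, 27, 46]
Compute height bottom-up (empty subtree = -1):
  height(27) = 1 + max(-1, -1) = 0
  height(46) = 1 + max(-1, -1) = 0
  height(44) = 1 + max(0, 0) = 1
  height(48) = 1 + max(1, -1) = 2
Height = 2


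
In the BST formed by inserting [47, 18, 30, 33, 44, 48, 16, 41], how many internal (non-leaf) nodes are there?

Tree built from: [47, 18, 30, 33, 44, 48, 16, 41]
Tree (level-order array): [47, 18, 48, 16, 30, None, None, None, None, None, 33, None, 44, 41]
Rule: An internal node has at least one child.
Per-node child counts:
  node 47: 2 child(ren)
  node 18: 2 child(ren)
  node 16: 0 child(ren)
  node 30: 1 child(ren)
  node 33: 1 child(ren)
  node 44: 1 child(ren)
  node 41: 0 child(ren)
  node 48: 0 child(ren)
Matching nodes: [47, 18, 30, 33, 44]
Count of internal (non-leaf) nodes: 5


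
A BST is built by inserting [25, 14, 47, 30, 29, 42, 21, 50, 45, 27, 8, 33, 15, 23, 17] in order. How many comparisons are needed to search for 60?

Search path for 60: 25 -> 47 -> 50
Found: False
Comparisons: 3


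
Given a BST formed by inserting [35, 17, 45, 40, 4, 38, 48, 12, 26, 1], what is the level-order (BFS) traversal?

Tree insertion order: [35, 17, 45, 40, 4, 38, 48, 12, 26, 1]
Tree (level-order array): [35, 17, 45, 4, 26, 40, 48, 1, 12, None, None, 38]
BFS from the root, enqueuing left then right child of each popped node:
  queue [35] -> pop 35, enqueue [17, 45], visited so far: [35]
  queue [17, 45] -> pop 17, enqueue [4, 26], visited so far: [35, 17]
  queue [45, 4, 26] -> pop 45, enqueue [40, 48], visited so far: [35, 17, 45]
  queue [4, 26, 40, 48] -> pop 4, enqueue [1, 12], visited so far: [35, 17, 45, 4]
  queue [26, 40, 48, 1, 12] -> pop 26, enqueue [none], visited so far: [35, 17, 45, 4, 26]
  queue [40, 48, 1, 12] -> pop 40, enqueue [38], visited so far: [35, 17, 45, 4, 26, 40]
  queue [48, 1, 12, 38] -> pop 48, enqueue [none], visited so far: [35, 17, 45, 4, 26, 40, 48]
  queue [1, 12, 38] -> pop 1, enqueue [none], visited so far: [35, 17, 45, 4, 26, 40, 48, 1]
  queue [12, 38] -> pop 12, enqueue [none], visited so far: [35, 17, 45, 4, 26, 40, 48, 1, 12]
  queue [38] -> pop 38, enqueue [none], visited so far: [35, 17, 45, 4, 26, 40, 48, 1, 12, 38]
Result: [35, 17, 45, 4, 26, 40, 48, 1, 12, 38]


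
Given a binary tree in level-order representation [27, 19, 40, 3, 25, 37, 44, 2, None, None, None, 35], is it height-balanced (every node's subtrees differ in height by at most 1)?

Tree (level-order array): [27, 19, 40, 3, 25, 37, 44, 2, None, None, None, 35]
Definition: a tree is height-balanced if, at every node, |h(left) - h(right)| <= 1 (empty subtree has height -1).
Bottom-up per-node check:
  node 2: h_left=-1, h_right=-1, diff=0 [OK], height=0
  node 3: h_left=0, h_right=-1, diff=1 [OK], height=1
  node 25: h_left=-1, h_right=-1, diff=0 [OK], height=0
  node 19: h_left=1, h_right=0, diff=1 [OK], height=2
  node 35: h_left=-1, h_right=-1, diff=0 [OK], height=0
  node 37: h_left=0, h_right=-1, diff=1 [OK], height=1
  node 44: h_left=-1, h_right=-1, diff=0 [OK], height=0
  node 40: h_left=1, h_right=0, diff=1 [OK], height=2
  node 27: h_left=2, h_right=2, diff=0 [OK], height=3
All nodes satisfy the balance condition.
Result: Balanced


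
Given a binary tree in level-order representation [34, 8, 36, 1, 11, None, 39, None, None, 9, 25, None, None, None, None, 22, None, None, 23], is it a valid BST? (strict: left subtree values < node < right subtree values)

Level-order array: [34, 8, 36, 1, 11, None, 39, None, None, 9, 25, None, None, None, None, 22, None, None, 23]
Validate using subtree bounds (lo, hi): at each node, require lo < value < hi,
then recurse left with hi=value and right with lo=value.
Preorder trace (stopping at first violation):
  at node 34 with bounds (-inf, +inf): OK
  at node 8 with bounds (-inf, 34): OK
  at node 1 with bounds (-inf, 8): OK
  at node 11 with bounds (8, 34): OK
  at node 9 with bounds (8, 11): OK
  at node 25 with bounds (11, 34): OK
  at node 22 with bounds (11, 25): OK
  at node 23 with bounds (22, 25): OK
  at node 36 with bounds (34, +inf): OK
  at node 39 with bounds (36, +inf): OK
No violation found at any node.
Result: Valid BST


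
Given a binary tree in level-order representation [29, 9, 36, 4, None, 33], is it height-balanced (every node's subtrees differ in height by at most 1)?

Tree (level-order array): [29, 9, 36, 4, None, 33]
Definition: a tree is height-balanced if, at every node, |h(left) - h(right)| <= 1 (empty subtree has height -1).
Bottom-up per-node check:
  node 4: h_left=-1, h_right=-1, diff=0 [OK], height=0
  node 9: h_left=0, h_right=-1, diff=1 [OK], height=1
  node 33: h_left=-1, h_right=-1, diff=0 [OK], height=0
  node 36: h_left=0, h_right=-1, diff=1 [OK], height=1
  node 29: h_left=1, h_right=1, diff=0 [OK], height=2
All nodes satisfy the balance condition.
Result: Balanced


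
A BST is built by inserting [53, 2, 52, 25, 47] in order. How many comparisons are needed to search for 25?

Search path for 25: 53 -> 2 -> 52 -> 25
Found: True
Comparisons: 4


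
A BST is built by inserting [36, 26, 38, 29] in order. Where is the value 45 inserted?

Starting tree (level order): [36, 26, 38, None, 29]
Insertion path: 36 -> 38
Result: insert 45 as right child of 38
Final tree (level order): [36, 26, 38, None, 29, None, 45]


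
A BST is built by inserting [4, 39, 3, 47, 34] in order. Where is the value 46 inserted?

Starting tree (level order): [4, 3, 39, None, None, 34, 47]
Insertion path: 4 -> 39 -> 47
Result: insert 46 as left child of 47
Final tree (level order): [4, 3, 39, None, None, 34, 47, None, None, 46]


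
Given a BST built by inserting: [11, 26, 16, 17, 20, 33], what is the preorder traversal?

Tree insertion order: [11, 26, 16, 17, 20, 33]
Tree (level-order array): [11, None, 26, 16, 33, None, 17, None, None, None, 20]
Preorder traversal: [11, 26, 16, 17, 20, 33]


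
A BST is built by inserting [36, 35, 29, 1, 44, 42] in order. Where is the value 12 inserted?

Starting tree (level order): [36, 35, 44, 29, None, 42, None, 1]
Insertion path: 36 -> 35 -> 29 -> 1
Result: insert 12 as right child of 1
Final tree (level order): [36, 35, 44, 29, None, 42, None, 1, None, None, None, None, 12]


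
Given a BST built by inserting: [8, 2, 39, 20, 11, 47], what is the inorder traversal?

Tree insertion order: [8, 2, 39, 20, 11, 47]
Tree (level-order array): [8, 2, 39, None, None, 20, 47, 11]
Inorder traversal: [2, 8, 11, 20, 39, 47]


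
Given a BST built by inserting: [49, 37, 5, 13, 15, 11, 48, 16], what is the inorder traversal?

Tree insertion order: [49, 37, 5, 13, 15, 11, 48, 16]
Tree (level-order array): [49, 37, None, 5, 48, None, 13, None, None, 11, 15, None, None, None, 16]
Inorder traversal: [5, 11, 13, 15, 16, 37, 48, 49]


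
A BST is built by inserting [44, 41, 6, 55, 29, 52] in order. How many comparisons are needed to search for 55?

Search path for 55: 44 -> 55
Found: True
Comparisons: 2


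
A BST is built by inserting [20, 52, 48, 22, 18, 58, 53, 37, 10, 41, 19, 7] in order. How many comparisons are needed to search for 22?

Search path for 22: 20 -> 52 -> 48 -> 22
Found: True
Comparisons: 4


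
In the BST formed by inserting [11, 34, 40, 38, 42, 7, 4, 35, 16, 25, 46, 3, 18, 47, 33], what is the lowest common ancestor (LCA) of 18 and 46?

Tree insertion order: [11, 34, 40, 38, 42, 7, 4, 35, 16, 25, 46, 3, 18, 47, 33]
Tree (level-order array): [11, 7, 34, 4, None, 16, 40, 3, None, None, 25, 38, 42, None, None, 18, 33, 35, None, None, 46, None, None, None, None, None, None, None, 47]
In a BST, the LCA of p=18, q=46 is the first node v on the
root-to-leaf path with p <= v <= q (go left if both < v, right if both > v).
Walk from root:
  at 11: both 18 and 46 > 11, go right
  at 34: 18 <= 34 <= 46, this is the LCA
LCA = 34


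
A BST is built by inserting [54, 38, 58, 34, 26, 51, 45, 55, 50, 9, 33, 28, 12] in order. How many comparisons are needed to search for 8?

Search path for 8: 54 -> 38 -> 34 -> 26 -> 9
Found: False
Comparisons: 5


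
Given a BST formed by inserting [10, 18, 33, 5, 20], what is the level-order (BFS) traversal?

Tree insertion order: [10, 18, 33, 5, 20]
Tree (level-order array): [10, 5, 18, None, None, None, 33, 20]
BFS from the root, enqueuing left then right child of each popped node:
  queue [10] -> pop 10, enqueue [5, 18], visited so far: [10]
  queue [5, 18] -> pop 5, enqueue [none], visited so far: [10, 5]
  queue [18] -> pop 18, enqueue [33], visited so far: [10, 5, 18]
  queue [33] -> pop 33, enqueue [20], visited so far: [10, 5, 18, 33]
  queue [20] -> pop 20, enqueue [none], visited so far: [10, 5, 18, 33, 20]
Result: [10, 5, 18, 33, 20]


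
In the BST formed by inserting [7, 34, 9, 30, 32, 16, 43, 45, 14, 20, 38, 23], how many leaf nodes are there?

Tree built from: [7, 34, 9, 30, 32, 16, 43, 45, 14, 20, 38, 23]
Tree (level-order array): [7, None, 34, 9, 43, None, 30, 38, 45, 16, 32, None, None, None, None, 14, 20, None, None, None, None, None, 23]
Rule: A leaf has 0 children.
Per-node child counts:
  node 7: 1 child(ren)
  node 34: 2 child(ren)
  node 9: 1 child(ren)
  node 30: 2 child(ren)
  node 16: 2 child(ren)
  node 14: 0 child(ren)
  node 20: 1 child(ren)
  node 23: 0 child(ren)
  node 32: 0 child(ren)
  node 43: 2 child(ren)
  node 38: 0 child(ren)
  node 45: 0 child(ren)
Matching nodes: [14, 23, 32, 38, 45]
Count of leaf nodes: 5
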